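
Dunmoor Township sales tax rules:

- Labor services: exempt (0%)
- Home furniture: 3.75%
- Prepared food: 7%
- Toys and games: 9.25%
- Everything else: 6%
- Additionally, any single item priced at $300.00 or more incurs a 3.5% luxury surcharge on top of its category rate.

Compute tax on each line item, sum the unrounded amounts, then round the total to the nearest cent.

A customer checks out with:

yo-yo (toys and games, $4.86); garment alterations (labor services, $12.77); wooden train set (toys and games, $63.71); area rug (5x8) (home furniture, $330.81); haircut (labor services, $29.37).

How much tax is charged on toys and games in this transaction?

$6.34

Yo-yo $4.86: toys and games → 9.25% → $0.44955
Wooden train set $63.71: toys and games → 9.25% → $5.893175
Tax on toys and games: unrounded sum = $6.342725 → $6.34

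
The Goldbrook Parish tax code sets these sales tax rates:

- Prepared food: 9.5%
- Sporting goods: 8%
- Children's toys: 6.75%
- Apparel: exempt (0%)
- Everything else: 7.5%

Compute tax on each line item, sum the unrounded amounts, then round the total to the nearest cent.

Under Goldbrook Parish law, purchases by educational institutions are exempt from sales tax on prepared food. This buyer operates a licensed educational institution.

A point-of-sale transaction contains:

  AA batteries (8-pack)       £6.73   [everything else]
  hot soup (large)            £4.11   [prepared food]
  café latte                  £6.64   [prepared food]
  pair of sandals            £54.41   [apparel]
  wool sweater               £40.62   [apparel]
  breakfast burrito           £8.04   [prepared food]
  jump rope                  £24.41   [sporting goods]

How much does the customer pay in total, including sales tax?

AA batteries (8-pack) £6.73: everything else → 7.5% → £0.50475
Hot soup (large) £4.11: prepared food, buyer-exempt → 0% → £0.00
Café latte £6.64: prepared food, buyer-exempt → 0% → £0.00
Pair of sandals £54.41: apparel → 0% → £0.00
Wool sweater £40.62: apparel → 0% → £0.00
Breakfast burrito £8.04: prepared food, buyer-exempt → 0% → £0.00
Jump rope £24.41: sporting goods → 8% → £1.9528
Subtotal = £144.96; unrounded tax = £2.45755 → £2.46; total due = £147.42

£147.42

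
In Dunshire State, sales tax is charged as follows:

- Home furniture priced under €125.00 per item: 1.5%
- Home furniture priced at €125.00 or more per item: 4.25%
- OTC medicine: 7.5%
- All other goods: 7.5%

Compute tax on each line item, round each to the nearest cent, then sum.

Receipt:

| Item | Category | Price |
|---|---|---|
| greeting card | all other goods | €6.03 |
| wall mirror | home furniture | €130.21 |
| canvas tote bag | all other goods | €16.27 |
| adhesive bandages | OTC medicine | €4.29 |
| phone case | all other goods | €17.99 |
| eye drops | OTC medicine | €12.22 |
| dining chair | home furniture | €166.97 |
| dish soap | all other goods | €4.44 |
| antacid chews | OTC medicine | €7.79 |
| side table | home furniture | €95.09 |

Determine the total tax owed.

Greeting card €6.03: all other goods → 7.5% → €0.45
Wall mirror €130.21: home furniture, €125.00 or more → 4.25% → €5.53
Canvas tote bag €16.27: all other goods → 7.5% → €1.22
Adhesive bandages €4.29: OTC medicine → 7.5% → €0.32
Phone case €17.99: all other goods → 7.5% → €1.35
Eye drops €12.22: OTC medicine → 7.5% → €0.92
Dining chair €166.97: home furniture, €125.00 or more → 4.25% → €7.10
Dish soap €4.44: all other goods → 7.5% → €0.33
Antacid chews €7.79: OTC medicine → 7.5% → €0.58
Side table €95.09: home furniture, under €125.00 → 1.5% → €1.43
Total tax = €0.45 + €5.53 + €1.22 + €0.32 + €1.35 + €0.92 + €7.10 + €0.33 + €0.58 + €1.43 = €19.23

€19.23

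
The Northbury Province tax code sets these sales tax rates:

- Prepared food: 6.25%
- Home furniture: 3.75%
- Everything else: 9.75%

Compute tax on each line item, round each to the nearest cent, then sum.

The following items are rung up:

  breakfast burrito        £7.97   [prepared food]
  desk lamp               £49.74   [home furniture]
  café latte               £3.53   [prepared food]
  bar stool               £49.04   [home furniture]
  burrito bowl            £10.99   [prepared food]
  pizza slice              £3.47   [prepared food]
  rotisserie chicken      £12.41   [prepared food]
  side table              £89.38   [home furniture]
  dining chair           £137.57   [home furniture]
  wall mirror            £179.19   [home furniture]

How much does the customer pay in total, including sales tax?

£564.64

Breakfast burrito £7.97: prepared food → 6.25% → £0.50
Desk lamp £49.74: home furniture → 3.75% → £1.87
Café latte £3.53: prepared food → 6.25% → £0.22
Bar stool £49.04: home furniture → 3.75% → £1.84
Burrito bowl £10.99: prepared food → 6.25% → £0.69
Pizza slice £3.47: prepared food → 6.25% → £0.22
Rotisserie chicken £12.41: prepared food → 6.25% → £0.78
Side table £89.38: home furniture → 3.75% → £3.35
Dining chair £137.57: home furniture → 3.75% → £5.16
Wall mirror £179.19: home furniture → 3.75% → £6.72
Subtotal = £543.29; tax = £21.35; total due = £564.64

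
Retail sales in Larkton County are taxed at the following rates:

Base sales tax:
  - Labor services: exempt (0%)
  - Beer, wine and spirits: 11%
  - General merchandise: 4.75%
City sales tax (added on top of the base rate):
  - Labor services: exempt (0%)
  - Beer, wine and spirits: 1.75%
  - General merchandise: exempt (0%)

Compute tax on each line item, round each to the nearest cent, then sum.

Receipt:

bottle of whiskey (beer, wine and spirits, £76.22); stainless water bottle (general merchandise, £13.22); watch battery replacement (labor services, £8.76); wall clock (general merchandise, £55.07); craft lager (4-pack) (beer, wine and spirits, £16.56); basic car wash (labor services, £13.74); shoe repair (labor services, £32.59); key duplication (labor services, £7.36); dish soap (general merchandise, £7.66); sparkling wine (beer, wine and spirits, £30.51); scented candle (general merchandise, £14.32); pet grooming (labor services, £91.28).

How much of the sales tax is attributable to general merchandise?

Stainless water bottle £13.22: general merchandise → 4.75% + 0% city = 4.75% → £0.63
Wall clock £55.07: general merchandise → 4.75% + 0% city = 4.75% → £2.62
Dish soap £7.66: general merchandise → 4.75% + 0% city = 4.75% → £0.36
Scented candle £14.32: general merchandise → 4.75% + 0% city = 4.75% → £0.68
Tax on general merchandise = £0.63 + £2.62 + £0.36 + £0.68 = £4.29

£4.29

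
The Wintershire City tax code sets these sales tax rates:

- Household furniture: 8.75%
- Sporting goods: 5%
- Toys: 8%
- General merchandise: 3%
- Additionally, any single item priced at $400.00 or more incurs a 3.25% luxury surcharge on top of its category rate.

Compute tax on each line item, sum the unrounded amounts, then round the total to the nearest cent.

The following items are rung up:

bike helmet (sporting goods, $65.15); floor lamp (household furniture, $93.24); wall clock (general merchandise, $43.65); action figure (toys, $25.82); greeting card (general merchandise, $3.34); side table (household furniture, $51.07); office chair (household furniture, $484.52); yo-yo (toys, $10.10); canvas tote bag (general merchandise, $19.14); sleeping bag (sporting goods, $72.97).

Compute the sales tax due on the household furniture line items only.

Floor lamp $93.24: household furniture → 8.75% → $8.1585
Side table $51.07: household furniture → 8.75% → $4.468625
Office chair $484.52: household furniture → 8.75% + 3.25% surcharge = 12% → $58.1424
Tax on household furniture: unrounded sum = $70.769525 → $70.77

$70.77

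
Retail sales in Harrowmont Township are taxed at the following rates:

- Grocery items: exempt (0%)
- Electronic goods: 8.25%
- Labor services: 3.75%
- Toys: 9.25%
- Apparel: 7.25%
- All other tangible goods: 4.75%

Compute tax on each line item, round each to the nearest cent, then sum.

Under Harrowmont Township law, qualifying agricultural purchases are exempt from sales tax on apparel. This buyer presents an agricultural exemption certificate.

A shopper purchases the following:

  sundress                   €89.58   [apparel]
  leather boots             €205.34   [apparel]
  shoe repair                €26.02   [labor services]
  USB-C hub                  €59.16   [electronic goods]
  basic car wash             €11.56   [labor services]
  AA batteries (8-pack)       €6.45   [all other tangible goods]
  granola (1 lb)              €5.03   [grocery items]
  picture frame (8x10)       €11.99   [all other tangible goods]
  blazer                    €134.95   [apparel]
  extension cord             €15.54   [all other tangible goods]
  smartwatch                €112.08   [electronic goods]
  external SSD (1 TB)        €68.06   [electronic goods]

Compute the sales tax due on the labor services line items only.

Shoe repair €26.02: labor services → 3.75% → €0.98
Basic car wash €11.56: labor services → 3.75% → €0.43
Tax on labor services = €0.98 + €0.43 = €1.41

€1.41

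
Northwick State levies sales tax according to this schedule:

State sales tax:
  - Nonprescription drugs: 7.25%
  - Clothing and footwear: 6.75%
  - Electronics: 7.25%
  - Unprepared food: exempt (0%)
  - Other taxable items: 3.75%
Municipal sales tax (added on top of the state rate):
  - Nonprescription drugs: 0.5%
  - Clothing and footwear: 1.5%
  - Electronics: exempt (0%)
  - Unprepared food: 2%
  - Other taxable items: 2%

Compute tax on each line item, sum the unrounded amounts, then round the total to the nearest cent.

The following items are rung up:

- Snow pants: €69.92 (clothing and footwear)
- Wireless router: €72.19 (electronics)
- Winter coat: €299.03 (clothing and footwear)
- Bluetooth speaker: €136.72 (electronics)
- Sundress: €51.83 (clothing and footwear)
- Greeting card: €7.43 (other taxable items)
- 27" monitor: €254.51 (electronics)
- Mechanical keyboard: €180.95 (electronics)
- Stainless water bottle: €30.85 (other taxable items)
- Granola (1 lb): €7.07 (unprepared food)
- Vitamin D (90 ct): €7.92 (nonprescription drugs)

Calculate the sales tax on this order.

Snow pants €69.92: clothing and footwear → 6.75% + 1.5% municipal = 8.25% → €5.7684
Wireless router €72.19: electronics → 7.25% + 0% municipal = 7.25% → €5.233775
Winter coat €299.03: clothing and footwear → 6.75% + 1.5% municipal = 8.25% → €24.669975
Bluetooth speaker €136.72: electronics → 7.25% + 0% municipal = 7.25% → €9.9122
Sundress €51.83: clothing and footwear → 6.75% + 1.5% municipal = 8.25% → €4.275975
Greeting card €7.43: other taxable items → 3.75% + 2% municipal = 5.75% → €0.427225
27" monitor €254.51: electronics → 7.25% + 0% municipal = 7.25% → €18.451975
Mechanical keyboard €180.95: electronics → 7.25% + 0% municipal = 7.25% → €13.118875
Stainless water bottle €30.85: other taxable items → 3.75% + 2% municipal = 5.75% → €1.773875
Granola (1 lb) €7.07: unprepared food → 0% + 2% municipal = 2% → €0.1414
Vitamin D (90 ct) €7.92: nonprescription drugs → 7.25% + 0.5% municipal = 7.75% → €0.6138
Unrounded tax sum = €84.387475 → €84.39

€84.39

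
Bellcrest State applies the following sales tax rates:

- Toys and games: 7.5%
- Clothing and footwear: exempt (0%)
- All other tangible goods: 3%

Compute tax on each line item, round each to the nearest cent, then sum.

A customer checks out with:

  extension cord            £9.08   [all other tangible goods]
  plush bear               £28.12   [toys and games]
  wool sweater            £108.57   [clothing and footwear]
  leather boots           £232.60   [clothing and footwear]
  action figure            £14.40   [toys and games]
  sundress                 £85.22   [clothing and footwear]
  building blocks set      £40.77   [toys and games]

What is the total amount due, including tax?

Extension cord £9.08: all other tangible goods → 3% → £0.27
Plush bear £28.12: toys and games → 7.5% → £2.11
Wool sweater £108.57: clothing and footwear → 0% → £0.00
Leather boots £232.60: clothing and footwear → 0% → £0.00
Action figure £14.40: toys and games → 7.5% → £1.08
Sundress £85.22: clothing and footwear → 0% → £0.00
Building blocks set £40.77: toys and games → 7.5% → £3.06
Subtotal = £518.76; tax = £6.52; total due = £525.28

£525.28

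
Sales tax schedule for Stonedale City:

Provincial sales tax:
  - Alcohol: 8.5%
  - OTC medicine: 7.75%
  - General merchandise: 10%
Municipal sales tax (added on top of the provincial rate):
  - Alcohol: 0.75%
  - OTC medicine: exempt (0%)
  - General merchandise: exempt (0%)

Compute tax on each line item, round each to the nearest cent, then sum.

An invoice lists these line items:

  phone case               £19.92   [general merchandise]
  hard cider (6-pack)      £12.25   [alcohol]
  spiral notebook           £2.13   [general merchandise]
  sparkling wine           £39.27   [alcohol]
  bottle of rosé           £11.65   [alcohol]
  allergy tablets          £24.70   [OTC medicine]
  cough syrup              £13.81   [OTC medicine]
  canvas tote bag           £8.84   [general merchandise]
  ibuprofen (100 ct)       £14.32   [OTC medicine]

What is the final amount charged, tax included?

£159.90

Phone case £19.92: general merchandise → 10% + 0% municipal = 10% → £1.99
Hard cider (6-pack) £12.25: alcohol → 8.5% + 0.75% municipal = 9.25% → £1.13
Spiral notebook £2.13: general merchandise → 10% + 0% municipal = 10% → £0.21
Sparkling wine £39.27: alcohol → 8.5% + 0.75% municipal = 9.25% → £3.63
Bottle of rosé £11.65: alcohol → 8.5% + 0.75% municipal = 9.25% → £1.08
Allergy tablets £24.70: OTC medicine → 7.75% + 0% municipal = 7.75% → £1.91
Cough syrup £13.81: OTC medicine → 7.75% + 0% municipal = 7.75% → £1.07
Canvas tote bag £8.84: general merchandise → 10% + 0% municipal = 10% → £0.88
Ibuprofen (100 ct) £14.32: OTC medicine → 7.75% + 0% municipal = 7.75% → £1.11
Subtotal = £146.89; tax = £13.01; total due = £159.90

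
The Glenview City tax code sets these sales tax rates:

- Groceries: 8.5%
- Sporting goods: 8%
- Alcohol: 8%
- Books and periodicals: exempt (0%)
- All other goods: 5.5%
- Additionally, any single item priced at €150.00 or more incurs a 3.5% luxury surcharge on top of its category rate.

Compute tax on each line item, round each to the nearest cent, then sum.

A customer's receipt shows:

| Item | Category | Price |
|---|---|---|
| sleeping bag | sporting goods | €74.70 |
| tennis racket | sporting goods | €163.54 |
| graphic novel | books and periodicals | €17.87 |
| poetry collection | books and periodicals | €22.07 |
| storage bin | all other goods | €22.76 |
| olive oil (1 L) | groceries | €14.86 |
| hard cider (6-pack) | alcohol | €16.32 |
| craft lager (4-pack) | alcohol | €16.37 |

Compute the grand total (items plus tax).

Sleeping bag €74.70: sporting goods → 8% → €5.98
Tennis racket €163.54: sporting goods → 8% + 3.5% surcharge = 11.5% → €18.81
Graphic novel €17.87: books and periodicals → 0% → €0.00
Poetry collection €22.07: books and periodicals → 0% → €0.00
Storage bin €22.76: all other goods → 5.5% → €1.25
Olive oil (1 L) €14.86: groceries → 8.5% → €1.26
Hard cider (6-pack) €16.32: alcohol → 8% → €1.31
Craft lager (4-pack) €16.37: alcohol → 8% → €1.31
Subtotal = €348.49; tax = €29.92; total due = €378.41

€378.41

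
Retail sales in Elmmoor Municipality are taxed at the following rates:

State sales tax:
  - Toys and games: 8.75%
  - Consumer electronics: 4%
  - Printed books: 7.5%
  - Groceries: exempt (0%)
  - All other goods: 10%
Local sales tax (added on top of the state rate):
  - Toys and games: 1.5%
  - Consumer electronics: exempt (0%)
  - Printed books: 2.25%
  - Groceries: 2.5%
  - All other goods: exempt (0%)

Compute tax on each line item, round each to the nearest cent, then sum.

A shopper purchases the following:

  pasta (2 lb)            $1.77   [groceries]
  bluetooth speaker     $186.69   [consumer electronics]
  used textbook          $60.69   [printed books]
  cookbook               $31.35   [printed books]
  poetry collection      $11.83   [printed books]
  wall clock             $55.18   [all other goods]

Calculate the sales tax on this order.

$23.16

Pasta (2 lb) $1.77: groceries → 0% + 2.5% local = 2.5% → $0.04
Bluetooth speaker $186.69: consumer electronics → 4% + 0% local = 4% → $7.47
Used textbook $60.69: printed books → 7.5% + 2.25% local = 9.75% → $5.92
Cookbook $31.35: printed books → 7.5% + 2.25% local = 9.75% → $3.06
Poetry collection $11.83: printed books → 7.5% + 2.25% local = 9.75% → $1.15
Wall clock $55.18: all other goods → 10% + 0% local = 10% → $5.52
Total tax = $0.04 + $7.47 + $5.92 + $3.06 + $1.15 + $5.52 = $23.16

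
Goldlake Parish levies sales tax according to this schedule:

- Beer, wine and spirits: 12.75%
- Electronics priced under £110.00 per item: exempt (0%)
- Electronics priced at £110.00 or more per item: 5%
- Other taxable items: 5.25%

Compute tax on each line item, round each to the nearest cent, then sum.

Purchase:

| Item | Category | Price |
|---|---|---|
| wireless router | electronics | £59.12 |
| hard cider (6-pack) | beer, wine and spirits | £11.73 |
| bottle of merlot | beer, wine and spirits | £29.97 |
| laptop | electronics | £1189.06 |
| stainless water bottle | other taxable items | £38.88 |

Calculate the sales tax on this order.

Wireless router £59.12: electronics, under £110.00 → 0% → £0.00
Hard cider (6-pack) £11.73: beer, wine and spirits → 12.75% → £1.50
Bottle of merlot £29.97: beer, wine and spirits → 12.75% → £3.82
Laptop £1189.06: electronics, £110.00 or more → 5% → £59.45
Stainless water bottle £38.88: other taxable items → 5.25% → £2.04
Total tax = £1.50 + £3.82 + £59.45 + £2.04 = £66.81

£66.81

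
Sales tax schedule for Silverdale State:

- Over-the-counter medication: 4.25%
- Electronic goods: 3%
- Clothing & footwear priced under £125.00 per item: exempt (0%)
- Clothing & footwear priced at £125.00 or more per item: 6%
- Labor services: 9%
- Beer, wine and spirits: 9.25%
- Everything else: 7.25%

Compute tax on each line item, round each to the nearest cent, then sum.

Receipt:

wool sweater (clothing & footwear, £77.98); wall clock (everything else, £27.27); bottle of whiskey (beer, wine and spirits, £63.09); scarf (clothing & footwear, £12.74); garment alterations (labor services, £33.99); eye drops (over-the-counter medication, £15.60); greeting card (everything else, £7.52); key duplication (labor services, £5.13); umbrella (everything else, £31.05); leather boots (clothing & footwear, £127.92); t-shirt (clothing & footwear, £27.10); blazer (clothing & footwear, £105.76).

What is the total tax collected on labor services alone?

Garment alterations £33.99: labor services → 9% → £3.06
Key duplication £5.13: labor services → 9% → £0.46
Tax on labor services = £3.06 + £0.46 = £3.52

£3.52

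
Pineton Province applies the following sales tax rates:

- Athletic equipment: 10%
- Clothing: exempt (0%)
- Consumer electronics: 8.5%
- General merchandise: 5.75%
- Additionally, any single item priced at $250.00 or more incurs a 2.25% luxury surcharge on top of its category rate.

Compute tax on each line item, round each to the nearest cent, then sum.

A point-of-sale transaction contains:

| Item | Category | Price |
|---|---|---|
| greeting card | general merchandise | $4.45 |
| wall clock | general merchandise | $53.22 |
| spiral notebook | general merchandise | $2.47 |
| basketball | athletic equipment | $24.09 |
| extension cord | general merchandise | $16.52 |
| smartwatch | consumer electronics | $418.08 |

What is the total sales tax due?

$51.76

Greeting card $4.45: general merchandise → 5.75% → $0.26
Wall clock $53.22: general merchandise → 5.75% → $3.06
Spiral notebook $2.47: general merchandise → 5.75% → $0.14
Basketball $24.09: athletic equipment → 10% → $2.41
Extension cord $16.52: general merchandise → 5.75% → $0.95
Smartwatch $418.08: consumer electronics → 8.5% + 2.25% surcharge = 10.75% → $44.94
Total tax = $0.26 + $3.06 + $0.14 + $2.41 + $0.95 + $44.94 = $51.76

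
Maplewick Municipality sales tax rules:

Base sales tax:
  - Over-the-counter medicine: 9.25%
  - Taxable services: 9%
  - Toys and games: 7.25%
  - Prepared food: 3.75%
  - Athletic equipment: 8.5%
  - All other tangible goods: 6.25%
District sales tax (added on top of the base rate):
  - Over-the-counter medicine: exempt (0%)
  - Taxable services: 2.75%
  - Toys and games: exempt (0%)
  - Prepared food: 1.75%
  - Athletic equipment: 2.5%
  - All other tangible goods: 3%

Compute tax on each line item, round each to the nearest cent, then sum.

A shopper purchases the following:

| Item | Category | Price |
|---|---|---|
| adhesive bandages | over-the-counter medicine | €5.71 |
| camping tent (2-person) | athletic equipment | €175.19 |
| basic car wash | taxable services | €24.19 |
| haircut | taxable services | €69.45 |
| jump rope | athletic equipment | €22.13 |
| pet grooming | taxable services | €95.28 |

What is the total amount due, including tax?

Adhesive bandages €5.71: over-the-counter medicine → 9.25% + 0% district = 9.25% → €0.53
Camping tent (2-person) €175.19: athletic equipment → 8.5% + 2.5% district = 11% → €19.27
Basic car wash €24.19: taxable services → 9% + 2.75% district = 11.75% → €2.84
Haircut €69.45: taxable services → 9% + 2.75% district = 11.75% → €8.16
Jump rope €22.13: athletic equipment → 8.5% + 2.5% district = 11% → €2.43
Pet grooming €95.28: taxable services → 9% + 2.75% district = 11.75% → €11.20
Subtotal = €391.95; tax = €44.43; total due = €436.38

€436.38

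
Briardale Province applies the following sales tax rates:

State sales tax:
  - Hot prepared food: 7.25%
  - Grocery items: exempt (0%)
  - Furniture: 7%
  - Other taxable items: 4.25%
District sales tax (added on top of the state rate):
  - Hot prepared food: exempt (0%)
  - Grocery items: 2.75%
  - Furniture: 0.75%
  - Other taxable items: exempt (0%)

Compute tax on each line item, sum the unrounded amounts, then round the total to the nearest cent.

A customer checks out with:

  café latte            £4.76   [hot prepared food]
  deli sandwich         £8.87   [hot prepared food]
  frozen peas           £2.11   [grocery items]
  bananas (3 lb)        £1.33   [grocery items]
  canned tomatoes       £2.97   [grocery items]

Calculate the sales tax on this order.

Café latte £4.76: hot prepared food → 7.25% + 0% district = 7.25% → £0.3451
Deli sandwich £8.87: hot prepared food → 7.25% + 0% district = 7.25% → £0.643075
Frozen peas £2.11: grocery items → 0% + 2.75% district = 2.75% → £0.058025
Bananas (3 lb) £1.33: grocery items → 0% + 2.75% district = 2.75% → £0.036575
Canned tomatoes £2.97: grocery items → 0% + 2.75% district = 2.75% → £0.081675
Unrounded tax sum = £1.16445 → £1.16

£1.16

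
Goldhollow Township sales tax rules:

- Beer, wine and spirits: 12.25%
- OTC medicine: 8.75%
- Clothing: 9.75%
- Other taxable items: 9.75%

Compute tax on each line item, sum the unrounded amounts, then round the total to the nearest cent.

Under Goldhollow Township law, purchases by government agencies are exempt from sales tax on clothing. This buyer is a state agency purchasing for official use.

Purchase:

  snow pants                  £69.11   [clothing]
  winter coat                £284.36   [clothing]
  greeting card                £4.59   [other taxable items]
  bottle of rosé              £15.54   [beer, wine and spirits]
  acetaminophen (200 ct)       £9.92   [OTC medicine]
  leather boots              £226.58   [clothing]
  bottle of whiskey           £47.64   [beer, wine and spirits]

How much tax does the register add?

£9.06

Snow pants £69.11: clothing, buyer-exempt → 0% → £0.00
Winter coat £284.36: clothing, buyer-exempt → 0% → £0.00
Greeting card £4.59: other taxable items → 9.75% → £0.447525
Bottle of rosé £15.54: beer, wine and spirits → 12.25% → £1.90365
Acetaminophen (200 ct) £9.92: OTC medicine → 8.75% → £0.868
Leather boots £226.58: clothing, buyer-exempt → 0% → £0.00
Bottle of whiskey £47.64: beer, wine and spirits → 12.25% → £5.8359
Unrounded tax sum = £9.055075 → £9.06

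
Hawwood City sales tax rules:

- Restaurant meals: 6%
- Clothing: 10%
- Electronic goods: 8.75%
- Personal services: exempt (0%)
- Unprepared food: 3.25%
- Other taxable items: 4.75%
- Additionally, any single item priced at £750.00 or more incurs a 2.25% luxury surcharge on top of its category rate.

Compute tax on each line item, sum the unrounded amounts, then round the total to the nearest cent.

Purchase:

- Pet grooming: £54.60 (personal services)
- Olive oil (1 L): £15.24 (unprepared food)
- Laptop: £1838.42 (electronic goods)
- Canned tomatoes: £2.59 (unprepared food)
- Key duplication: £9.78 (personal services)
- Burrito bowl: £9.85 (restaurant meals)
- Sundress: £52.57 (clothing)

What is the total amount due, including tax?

Pet grooming £54.60: personal services → 0% → £0.00
Olive oil (1 L) £15.24: unprepared food → 3.25% → £0.4953
Laptop £1838.42: electronic goods → 8.75% + 2.25% surcharge = 11% → £202.2262
Canned tomatoes £2.59: unprepared food → 3.25% → £0.084175
Key duplication £9.78: personal services → 0% → £0.00
Burrito bowl £9.85: restaurant meals → 6% → £0.591
Sundress £52.57: clothing → 10% → £5.257
Subtotal = £1983.05; unrounded tax = £208.653675 → £208.65; total due = £2191.70

£2191.70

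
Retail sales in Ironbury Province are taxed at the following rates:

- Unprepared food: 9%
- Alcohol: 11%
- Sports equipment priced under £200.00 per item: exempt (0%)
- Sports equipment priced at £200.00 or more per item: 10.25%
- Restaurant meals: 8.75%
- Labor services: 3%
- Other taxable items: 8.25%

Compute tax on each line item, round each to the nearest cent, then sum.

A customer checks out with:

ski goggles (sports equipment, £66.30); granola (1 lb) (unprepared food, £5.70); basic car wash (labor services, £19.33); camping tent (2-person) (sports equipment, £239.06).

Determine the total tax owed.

£25.59

Ski goggles £66.30: sports equipment, under £200.00 → 0% → £0.00
Granola (1 lb) £5.70: unprepared food → 9% → £0.51
Basic car wash £19.33: labor services → 3% → £0.58
Camping tent (2-person) £239.06: sports equipment, £200.00 or more → 10.25% → £24.50
Total tax = £0.51 + £0.58 + £24.50 = £25.59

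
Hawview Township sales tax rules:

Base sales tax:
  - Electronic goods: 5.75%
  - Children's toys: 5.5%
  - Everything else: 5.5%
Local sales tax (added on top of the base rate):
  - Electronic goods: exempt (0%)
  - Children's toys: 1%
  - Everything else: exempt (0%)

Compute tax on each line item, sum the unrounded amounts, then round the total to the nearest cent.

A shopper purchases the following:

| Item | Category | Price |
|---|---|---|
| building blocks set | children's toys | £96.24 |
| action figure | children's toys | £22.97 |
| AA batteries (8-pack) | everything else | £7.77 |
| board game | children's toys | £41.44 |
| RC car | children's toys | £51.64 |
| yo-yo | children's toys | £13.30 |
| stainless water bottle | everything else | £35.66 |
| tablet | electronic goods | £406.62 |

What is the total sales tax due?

Building blocks set £96.24: children's toys → 5.5% + 1% local = 6.5% → £6.2556
Action figure £22.97: children's toys → 5.5% + 1% local = 6.5% → £1.49305
AA batteries (8-pack) £7.77: everything else → 5.5% + 0% local = 5.5% → £0.42735
Board game £41.44: children's toys → 5.5% + 1% local = 6.5% → £2.6936
RC car £51.64: children's toys → 5.5% + 1% local = 6.5% → £3.3566
Yo-yo £13.30: children's toys → 5.5% + 1% local = 6.5% → £0.8645
Stainless water bottle £35.66: everything else → 5.5% + 0% local = 5.5% → £1.9613
Tablet £406.62: electronic goods → 5.75% + 0% local = 5.75% → £23.38065
Unrounded tax sum = £40.43265 → £40.43

£40.43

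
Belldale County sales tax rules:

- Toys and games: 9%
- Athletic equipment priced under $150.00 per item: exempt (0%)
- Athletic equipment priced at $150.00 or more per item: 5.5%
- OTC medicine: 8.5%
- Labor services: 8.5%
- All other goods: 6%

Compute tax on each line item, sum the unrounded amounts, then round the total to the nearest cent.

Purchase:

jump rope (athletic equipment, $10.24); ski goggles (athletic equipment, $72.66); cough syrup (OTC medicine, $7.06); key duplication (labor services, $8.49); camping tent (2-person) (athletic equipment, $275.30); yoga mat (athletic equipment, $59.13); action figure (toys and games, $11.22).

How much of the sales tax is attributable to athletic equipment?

$15.14

Jump rope $10.24: athletic equipment, under $150.00 → 0% → $0.00
Ski goggles $72.66: athletic equipment, under $150.00 → 0% → $0.00
Camping tent (2-person) $275.30: athletic equipment, $150.00 or more → 5.5% → $15.1415
Yoga mat $59.13: athletic equipment, under $150.00 → 0% → $0.00
Tax on athletic equipment: unrounded sum = $15.1415 → $15.14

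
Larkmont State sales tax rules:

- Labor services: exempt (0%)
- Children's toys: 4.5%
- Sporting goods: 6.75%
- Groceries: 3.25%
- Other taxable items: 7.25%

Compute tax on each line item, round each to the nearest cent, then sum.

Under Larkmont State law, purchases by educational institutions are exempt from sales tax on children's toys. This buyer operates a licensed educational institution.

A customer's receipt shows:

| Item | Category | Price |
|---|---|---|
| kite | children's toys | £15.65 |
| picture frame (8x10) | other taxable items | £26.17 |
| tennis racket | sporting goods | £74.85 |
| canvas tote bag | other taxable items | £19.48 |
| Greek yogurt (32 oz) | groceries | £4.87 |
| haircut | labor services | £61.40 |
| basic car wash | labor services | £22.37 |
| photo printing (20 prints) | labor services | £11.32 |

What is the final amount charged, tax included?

£244.63

Kite £15.65: children's toys, buyer-exempt → 0% → £0.00
Picture frame (8x10) £26.17: other taxable items → 7.25% → £1.90
Tennis racket £74.85: sporting goods → 6.75% → £5.05
Canvas tote bag £19.48: other taxable items → 7.25% → £1.41
Greek yogurt (32 oz) £4.87: groceries → 3.25% → £0.16
Haircut £61.40: labor services → 0% → £0.00
Basic car wash £22.37: labor services → 0% → £0.00
Photo printing (20 prints) £11.32: labor services → 0% → £0.00
Subtotal = £236.11; tax = £8.52; total due = £244.63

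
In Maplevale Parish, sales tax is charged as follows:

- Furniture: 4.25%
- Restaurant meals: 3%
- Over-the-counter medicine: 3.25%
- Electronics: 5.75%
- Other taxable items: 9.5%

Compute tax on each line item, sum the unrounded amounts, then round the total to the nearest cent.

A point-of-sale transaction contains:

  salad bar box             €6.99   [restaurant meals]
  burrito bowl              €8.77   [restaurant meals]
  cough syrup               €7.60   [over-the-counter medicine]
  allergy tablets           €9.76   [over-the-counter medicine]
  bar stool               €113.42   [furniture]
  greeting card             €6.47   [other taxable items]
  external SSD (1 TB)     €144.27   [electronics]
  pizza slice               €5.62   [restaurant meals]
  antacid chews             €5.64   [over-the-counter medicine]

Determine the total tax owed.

€15.12

Salad bar box €6.99: restaurant meals → 3% → €0.2097
Burrito bowl €8.77: restaurant meals → 3% → €0.2631
Cough syrup €7.60: over-the-counter medicine → 3.25% → €0.247
Allergy tablets €9.76: over-the-counter medicine → 3.25% → €0.3172
Bar stool €113.42: furniture → 4.25% → €4.82035
Greeting card €6.47: other taxable items → 9.5% → €0.61465
External SSD (1 TB) €144.27: electronics → 5.75% → €8.295525
Pizza slice €5.62: restaurant meals → 3% → €0.1686
Antacid chews €5.64: over-the-counter medicine → 3.25% → €0.1833
Unrounded tax sum = €15.119425 → €15.12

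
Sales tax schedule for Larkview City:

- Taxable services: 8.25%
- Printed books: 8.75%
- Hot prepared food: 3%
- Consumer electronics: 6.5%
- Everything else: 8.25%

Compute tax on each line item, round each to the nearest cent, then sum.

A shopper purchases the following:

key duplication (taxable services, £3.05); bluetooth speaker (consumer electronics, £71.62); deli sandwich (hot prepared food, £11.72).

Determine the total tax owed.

£5.26

Key duplication £3.05: taxable services → 8.25% → £0.25
Bluetooth speaker £71.62: consumer electronics → 6.5% → £4.66
Deli sandwich £11.72: hot prepared food → 3% → £0.35
Total tax = £0.25 + £4.66 + £0.35 = £5.26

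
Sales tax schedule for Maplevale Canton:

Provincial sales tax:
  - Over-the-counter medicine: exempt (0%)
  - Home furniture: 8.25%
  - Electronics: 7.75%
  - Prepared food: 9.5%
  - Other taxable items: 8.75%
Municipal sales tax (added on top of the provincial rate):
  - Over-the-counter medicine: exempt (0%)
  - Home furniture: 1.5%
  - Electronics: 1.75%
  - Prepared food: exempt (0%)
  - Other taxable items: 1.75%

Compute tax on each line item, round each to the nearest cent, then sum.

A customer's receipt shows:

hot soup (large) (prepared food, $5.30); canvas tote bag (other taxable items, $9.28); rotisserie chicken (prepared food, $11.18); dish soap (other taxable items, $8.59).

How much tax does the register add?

Hot soup (large) $5.30: prepared food → 9.5% + 0% municipal = 9.5% → $0.50
Canvas tote bag $9.28: other taxable items → 8.75% + 1.75% municipal = 10.5% → $0.97
Rotisserie chicken $11.18: prepared food → 9.5% + 0% municipal = 9.5% → $1.06
Dish soap $8.59: other taxable items → 8.75% + 1.75% municipal = 10.5% → $0.90
Total tax = $0.50 + $0.97 + $1.06 + $0.90 = $3.43

$3.43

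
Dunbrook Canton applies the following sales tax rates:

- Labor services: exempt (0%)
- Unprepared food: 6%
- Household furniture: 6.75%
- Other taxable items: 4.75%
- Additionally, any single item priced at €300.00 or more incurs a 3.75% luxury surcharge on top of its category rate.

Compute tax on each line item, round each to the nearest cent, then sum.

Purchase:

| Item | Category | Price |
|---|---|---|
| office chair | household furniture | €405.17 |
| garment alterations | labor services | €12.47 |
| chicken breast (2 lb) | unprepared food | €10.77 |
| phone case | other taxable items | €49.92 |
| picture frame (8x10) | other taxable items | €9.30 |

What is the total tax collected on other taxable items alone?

€2.81

Phone case €49.92: other taxable items → 4.75% → €2.37
Picture frame (8x10) €9.30: other taxable items → 4.75% → €0.44
Tax on other taxable items = €2.37 + €0.44 = €2.81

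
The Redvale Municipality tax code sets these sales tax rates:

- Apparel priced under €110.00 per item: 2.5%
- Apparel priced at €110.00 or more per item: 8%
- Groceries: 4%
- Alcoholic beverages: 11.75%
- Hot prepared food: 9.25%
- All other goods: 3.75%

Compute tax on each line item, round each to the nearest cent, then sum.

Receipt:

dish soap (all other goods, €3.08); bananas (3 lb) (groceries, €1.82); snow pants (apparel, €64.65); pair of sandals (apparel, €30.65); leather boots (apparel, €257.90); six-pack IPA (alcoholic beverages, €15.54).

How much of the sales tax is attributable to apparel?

€23.02

Snow pants €64.65: apparel, under €110.00 → 2.5% → €1.62
Pair of sandals €30.65: apparel, under €110.00 → 2.5% → €0.77
Leather boots €257.90: apparel, €110.00 or more → 8% → €20.63
Tax on apparel = €1.62 + €0.77 + €20.63 = €23.02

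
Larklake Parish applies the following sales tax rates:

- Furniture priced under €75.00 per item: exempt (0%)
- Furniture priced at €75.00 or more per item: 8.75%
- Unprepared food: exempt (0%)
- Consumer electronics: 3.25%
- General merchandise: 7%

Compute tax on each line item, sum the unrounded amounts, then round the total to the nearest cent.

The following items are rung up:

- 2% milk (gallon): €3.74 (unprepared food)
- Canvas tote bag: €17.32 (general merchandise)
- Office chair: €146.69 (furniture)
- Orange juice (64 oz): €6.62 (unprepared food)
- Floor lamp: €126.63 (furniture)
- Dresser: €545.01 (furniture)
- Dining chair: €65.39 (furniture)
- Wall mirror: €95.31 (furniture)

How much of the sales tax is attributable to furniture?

Office chair €146.69: furniture, €75.00 or more → 8.75% → €12.835375
Floor lamp €126.63: furniture, €75.00 or more → 8.75% → €11.080125
Dresser €545.01: furniture, €75.00 or more → 8.75% → €47.688375
Dining chair €65.39: furniture, under €75.00 → 0% → €0.00
Wall mirror €95.31: furniture, €75.00 or more → 8.75% → €8.339625
Tax on furniture: unrounded sum = €79.9435 → €79.94

€79.94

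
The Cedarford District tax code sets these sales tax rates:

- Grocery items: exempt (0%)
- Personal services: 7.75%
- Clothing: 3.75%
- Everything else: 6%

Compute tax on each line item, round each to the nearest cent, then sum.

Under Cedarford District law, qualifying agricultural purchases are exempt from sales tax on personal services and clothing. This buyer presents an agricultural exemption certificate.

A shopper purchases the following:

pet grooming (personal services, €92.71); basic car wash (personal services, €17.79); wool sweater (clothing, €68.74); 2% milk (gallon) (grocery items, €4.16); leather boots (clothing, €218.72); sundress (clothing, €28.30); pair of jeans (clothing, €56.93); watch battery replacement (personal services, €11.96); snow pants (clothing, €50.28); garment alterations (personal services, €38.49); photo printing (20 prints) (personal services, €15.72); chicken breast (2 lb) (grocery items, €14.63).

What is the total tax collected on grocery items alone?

2% milk (gallon) €4.16: grocery items → 0% → €0.00
Chicken breast (2 lb) €14.63: grocery items → 0% → €0.00
Tax on grocery items = €0.00 + €0.00 = €0.00

€0.00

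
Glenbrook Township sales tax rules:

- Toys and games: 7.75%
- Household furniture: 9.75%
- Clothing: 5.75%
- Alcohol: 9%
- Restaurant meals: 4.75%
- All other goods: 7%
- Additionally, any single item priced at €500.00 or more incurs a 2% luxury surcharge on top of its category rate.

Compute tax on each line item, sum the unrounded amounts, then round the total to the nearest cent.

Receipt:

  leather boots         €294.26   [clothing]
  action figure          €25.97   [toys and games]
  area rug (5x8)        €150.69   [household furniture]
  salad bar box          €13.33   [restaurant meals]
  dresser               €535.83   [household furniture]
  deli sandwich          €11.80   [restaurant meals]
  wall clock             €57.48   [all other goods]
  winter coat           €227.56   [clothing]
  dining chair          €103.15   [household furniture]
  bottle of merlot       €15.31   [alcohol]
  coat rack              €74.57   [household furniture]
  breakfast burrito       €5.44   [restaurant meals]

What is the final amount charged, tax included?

€1649.24

Leather boots €294.26: clothing → 5.75% → €16.91995
Action figure €25.97: toys and games → 7.75% → €2.012675
Area rug (5x8) €150.69: household furniture → 9.75% → €14.692275
Salad bar box €13.33: restaurant meals → 4.75% → €0.633175
Dresser €535.83: household furniture → 9.75% + 2% surcharge = 11.75% → €62.960025
Deli sandwich €11.80: restaurant meals → 4.75% → €0.5605
Wall clock €57.48: all other goods → 7% → €4.0236
Winter coat €227.56: clothing → 5.75% → €13.0847
Dining chair €103.15: household furniture → 9.75% → €10.057125
Bottle of merlot €15.31: alcohol → 9% → €1.3779
Coat rack €74.57: household furniture → 9.75% → €7.270575
Breakfast burrito €5.44: restaurant meals → 4.75% → €0.2584
Subtotal = €1515.39; unrounded tax = €133.8509 → €133.85; total due = €1649.24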